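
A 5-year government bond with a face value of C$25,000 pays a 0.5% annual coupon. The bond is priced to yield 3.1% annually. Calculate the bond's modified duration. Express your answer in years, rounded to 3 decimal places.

4.798 years

Periodic yield y = 0.031. First find Macaulay duration:
  t   CF        PV=CF/(1+0.031)^t    t·PV
  1       125.00       121.2415       121.2415
  2       125.00       117.5960       235.1921
  3       125.00       114.0602       342.1805
  4       125.00       110.6306       442.5225
  5    25,125.00    21,568.1425   107,840.7124
  Σ                 22,031.6708   108,981.8490
P = 22,031.6708; Macaulay duration = 108,981.8490 / 22,031.6708 = 4.94660 years.
Modified duration = D_Mac / (1 + y) = 4.94660 / 1.031 = 4.79787 years.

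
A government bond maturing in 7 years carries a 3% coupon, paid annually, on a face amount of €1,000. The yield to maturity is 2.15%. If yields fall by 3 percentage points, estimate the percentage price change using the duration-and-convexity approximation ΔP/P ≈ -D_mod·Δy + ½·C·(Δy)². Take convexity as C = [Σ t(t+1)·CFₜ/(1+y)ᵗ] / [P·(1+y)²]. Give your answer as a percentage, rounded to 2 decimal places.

+21.06%

With y = 0.0215:
  t   CF        PV=CF/(1+0.0215)^t    t·PV        t(t+1)·PV
  1        30.00        29.3686        29.3686          58.7372
  2        30.00        28.7504        57.5009         172.5026
  3        30.00        28.1453        84.4360         337.7438
  4        30.00        27.5529       110.2117         551.0586
  5        30.00        26.9730       134.8650         809.1903
  6        30.00        26.4053       158.4318       1,109.0224
  7     1,030.00       887.5005     6,212.5038      49,700.0305
  Σ                  1,054.6961     6,787.3177      52,738.2853
P = 1,054.6961; D_Mac = 6.43533 yrs; D_mod = 6.29988 yrs; C = 47.92056.
Duration effect: -6.29988 × (-0.03) = +0.188996
Convexity effect: 0.5 × 47.92056 × (-0.03)² = +0.0215643
ΔP/P ≈ +0.188996 + 0.0215643 = +0.210561 = +21.0561%.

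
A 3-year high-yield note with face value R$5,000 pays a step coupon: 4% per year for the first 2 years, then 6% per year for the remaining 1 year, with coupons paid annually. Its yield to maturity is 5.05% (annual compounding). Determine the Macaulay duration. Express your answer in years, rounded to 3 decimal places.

2.886 years

Periodic yield y = 0.0505. Discount each cash flow and weight by its year:
  t   CF        PV=CF/(1+0.0505)^t    t·PV
  1       200.00       190.3855       190.3855
  2       200.00       181.2333       362.4665
  3     5,300.00     4,571.8050    13,715.4150
  Σ                  4,943.4238    14,268.2671
Price P = Σ PV = 4,943.4238.
Macaulay duration = Σ(t·PV) / P = 14,268.2671 / 4,943.4238 = 2.88631 years.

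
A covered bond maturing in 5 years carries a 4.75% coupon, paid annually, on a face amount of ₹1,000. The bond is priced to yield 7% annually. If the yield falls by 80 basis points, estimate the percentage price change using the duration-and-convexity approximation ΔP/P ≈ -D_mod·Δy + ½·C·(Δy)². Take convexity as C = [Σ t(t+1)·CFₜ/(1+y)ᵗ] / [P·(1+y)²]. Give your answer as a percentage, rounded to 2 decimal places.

+3.47%

With y = 0.07:
  t   CF        PV=CF/(1+0.07)^t    t·PV        t(t+1)·PV
  1        47.50        44.3925        44.3925          88.7850
  2        47.50        41.4883        82.9767         248.9300
  3        47.50        38.7741       116.3224         465.2898
  4        47.50        36.2375       144.9501         724.7505
  5     1,047.50       746.8530     3,734.2651      22,405.5907
  Σ                    907.7456     4,122.9069      23,933.3460
P = 907.7456; D_Mac = 4.54192 yrs; D_mod = 4.24478 yrs; C = 23.02882.
Duration effect: -4.24478 × (-0.008) = +0.033958
Convexity effect: 0.5 × 23.02882 × (-0.008)² = +0.0007369
ΔP/P ≈ +0.033958 + 0.0007369 = +0.034695 = +3.4695%.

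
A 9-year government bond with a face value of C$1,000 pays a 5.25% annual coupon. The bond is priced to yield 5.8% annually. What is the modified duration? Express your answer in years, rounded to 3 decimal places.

Periodic yield y = 0.058. First find Macaulay duration:
  t   CF        PV=CF/(1+0.058)^t    t·PV
  1        52.50        49.6219        49.6219
  2        52.50        46.9016        93.8033
  3        52.50        44.3305       132.9914
  4        52.50        41.9003       167.6010
  5        52.50        39.6033       198.0163
  6        52.50        37.4322       224.5932
  7        52.50        35.3801       247.6610
  8        52.50        33.4406       267.5247
  9     1,052.50       633.6524     5,702.8717
  Σ                    962.2629     7,084.6846
P = 962.2629; Macaulay duration = 7,084.6846 / 962.2629 = 7.36252 years.
Modified duration = D_Mac / (1 + y) = 7.36252 / 1.058 = 6.95891 years.

6.959 years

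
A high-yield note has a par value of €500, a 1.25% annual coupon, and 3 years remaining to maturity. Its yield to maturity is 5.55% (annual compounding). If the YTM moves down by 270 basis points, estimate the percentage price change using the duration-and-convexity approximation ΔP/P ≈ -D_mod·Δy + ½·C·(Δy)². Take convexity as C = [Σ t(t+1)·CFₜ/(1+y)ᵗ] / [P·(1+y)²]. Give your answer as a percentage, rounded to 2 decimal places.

+7.96%

With y = 0.0555:
  t   CF        PV=CF/(1+0.0555)^t    t·PV        t(t+1)·PV
  1         6.25         5.9214         5.9214          11.8427
  2         6.25         5.6100        11.2200          33.6601
  3       506.25       430.5170     1,291.5511       5,166.2042
  Σ                    442.0484     1,308.6924       5,211.7070
P = 442.0484; D_Mac = 2.96052 yrs; D_mod = 2.80485 yrs; C = 10.58263.
Duration effect: -2.80485 × (-0.027) = +0.075731
Convexity effect: 0.5 × 10.58263 × (-0.027)² = +0.0038574
ΔP/P ≈ +0.075731 + 0.0038574 = +0.079588 = +7.9588%.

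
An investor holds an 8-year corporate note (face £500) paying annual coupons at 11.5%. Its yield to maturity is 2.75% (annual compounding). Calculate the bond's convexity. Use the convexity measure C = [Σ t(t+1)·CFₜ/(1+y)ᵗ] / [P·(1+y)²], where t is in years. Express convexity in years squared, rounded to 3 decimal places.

47.497

With y = 0.0275:
  t   CF        PV=CF/(1+0.0275)^t    t·PV        t(t+1)·PV
  1        57.50        55.9611        55.9611         111.9221
  2        57.50        54.4633       108.9267         326.7800
  3        57.50        53.0057       159.0170         636.0681
  4        57.50        51.5870       206.3481       1,031.7406
  5        57.50        50.2064       251.0318       1,506.1906
  6        57.50        48.8626       293.1758       2,052.2306
  7        57.50        47.5549       332.8841       2,663.0729
  8       557.50       448.7353     3,589.8823      32,308.9410
  Σ                    810.3763     4,997.2269      40,636.9460
P = 810.3763.
Convexity = Σ t(t+1)·PV / [P·(1+y)²] = 40,636.9460 / (810.3763 × 1.055756) = 47.49749.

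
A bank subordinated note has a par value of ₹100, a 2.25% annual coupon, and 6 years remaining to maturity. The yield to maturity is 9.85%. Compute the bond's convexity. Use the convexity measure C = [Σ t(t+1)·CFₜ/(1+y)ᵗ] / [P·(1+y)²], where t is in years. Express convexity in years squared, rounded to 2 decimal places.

With y = 0.0985:
  t   CF        PV=CF/(1+0.0985)^t    t·PV        t(t+1)·PV
  1         2.25         2.0482         2.0482           4.0965
  2         2.25         1.8646         3.7292          11.1875
  3         2.25         1.6974         5.0922          20.3687
  4         2.25         1.5452         6.1808          30.9038
  5         2.25         1.4066         7.0332          42.1991
  6       102.25        58.1920       349.1517       2,444.0621
  Σ                     66.7540       373.2353       2,552.8178
P = 66.7540.
Convexity = Σ t(t+1)·PV / [P·(1+y)²] = 2,552.8178 / (66.7540 × 1.206702) = 31.69147.

31.69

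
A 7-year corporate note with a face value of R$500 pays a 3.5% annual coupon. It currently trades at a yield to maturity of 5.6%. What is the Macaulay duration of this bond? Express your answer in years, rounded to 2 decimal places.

6.28 years

Periodic yield y = 0.056. Discount each cash flow and weight by its year:
  t   CF        PV=CF/(1+0.056)^t    t·PV
  1        17.50        16.5720        16.5720
  2        17.50        15.6932        31.3863
  3        17.50        14.8609        44.5828
  4        17.50        14.0729        56.2914
  5        17.50        13.3266        66.6329
  6        17.50        12.6199        75.7192
  7       517.50       353.3971     2,473.7794
  Σ                    440.5424     2,764.9639
Price P = Σ PV = 440.5424.
Macaulay duration = Σ(t·PV) / P = 2,764.9639 / 440.5424 = 6.27627 years.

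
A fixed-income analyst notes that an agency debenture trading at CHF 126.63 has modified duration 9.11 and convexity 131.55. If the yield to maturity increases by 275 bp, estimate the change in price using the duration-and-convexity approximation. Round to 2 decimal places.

Duration effect: -D_mod·Δy = -9.11 × (+0.0275) = -0.250525
Convexity effect: ½·C·(Δy)² = 0.5 × 131.55 × (0.0275)² = +0.04974234375
ΔP/P ≈ -0.250525 + 0.04974234375 = -0.20078265625
ΔP ≈ 126.63 × (-0.20078265625) = -25.4251077609375.

-CHF 25.43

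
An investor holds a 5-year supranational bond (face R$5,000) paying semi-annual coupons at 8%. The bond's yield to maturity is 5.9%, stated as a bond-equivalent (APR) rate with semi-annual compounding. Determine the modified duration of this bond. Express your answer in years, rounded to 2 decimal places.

4.13 years

Periodic yield y = 0.0295. First find Macaulay duration:
  t   CF        PV=CF/(1+0.0295)^t    t·PV
  1       200.00       194.2691       194.2691
  2       200.00       188.7023       377.4047
  3       200.00       183.2951       549.8854
  4       200.00       178.0429       712.1715
  5       200.00       172.9411       864.7055
  6       200.00       167.9855     1,007.9132
  7       200.00       163.1720     1,142.2037
  8       200.00       158.4963     1,267.9706
  9       200.00       153.9547     1,385.5919
  10    5,200.00     3,888.1216    38,881.2156
  Σ                  5,448.9806    46,383.3312
P = 5,448.9806; Macaulay duration = 46,383.3312 / 5,448.9806 = 8.51230 half-year periods = 4.25615 years.
Modified duration = D_Mac / (1 + y) = 4.25615 / 1.0295 = 4.13419 years.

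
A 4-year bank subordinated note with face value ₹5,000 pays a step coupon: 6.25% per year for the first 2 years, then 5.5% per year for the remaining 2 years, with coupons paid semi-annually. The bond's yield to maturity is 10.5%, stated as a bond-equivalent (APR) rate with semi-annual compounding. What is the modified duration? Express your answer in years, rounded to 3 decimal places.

3.390 years

Periodic yield y = 0.0525. First find Macaulay duration:
  t   CF        PV=CF/(1+0.0525)^t    t·PV
  1       156.25       148.4561       148.4561
  2       156.25       141.0509       282.1018
  3       156.25       134.0151       402.0453
  4       156.25       127.3303       509.3210
  5       137.50       106.4614       532.3070
  6       137.50       101.1510       606.9058
  7       137.50        96.1054       672.7381
  8     5,137.50     3,411.7327    27,293.8616
  Σ                  4,266.3028    30,447.7367
P = 4,266.3028; Macaulay duration = 30,447.7367 / 4,266.3028 = 7.13680 half-year periods = 3.56840 years.
Modified duration = D_Mac / (1 + y) = 3.56840 / 1.0525 = 3.39040 years.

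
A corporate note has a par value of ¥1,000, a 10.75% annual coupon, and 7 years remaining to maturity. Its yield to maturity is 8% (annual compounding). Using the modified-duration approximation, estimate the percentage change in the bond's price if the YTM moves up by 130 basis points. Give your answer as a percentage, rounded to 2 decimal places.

Periodic yield y = 0.08. Modified duration first:
  t   CF        PV=CF/(1+0.08)^t    t·PV
  1       107.50        99.5370        99.5370
  2       107.50        92.1639       184.3278
  3       107.50        85.3370       256.0109
  4       107.50        79.0157       316.0628
  5       107.50        73.1627       365.8135
  6       107.50        67.7432       406.4594
  7     1,107.50       646.2156     4,523.5093
  Σ                  1,143.1752     6,151.7208
P = 1,143.1752; D_Mac = 5.38126 yrs; D_mod = 5.38126/(1+0.08) = 4.98265 yrs.
ΔP/P ≈ -D_mod · Δy = -4.98265 × (+0.013) = -0.064774 = -6.4774%.

-6.48%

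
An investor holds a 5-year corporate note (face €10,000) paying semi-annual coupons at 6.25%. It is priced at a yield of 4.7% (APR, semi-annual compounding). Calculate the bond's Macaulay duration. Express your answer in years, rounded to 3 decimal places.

4.395 years

Periodic yield y = 0.0235. Discount each cash flow and weight by its period:
  t   CF        PV=CF/(1+0.0235)^t    t·PV
  1       312.50       305.3249       305.3249
  2       312.50       298.3145       596.6290
  3       312.50       291.4650       874.3951
  4       312.50       284.7729     1,139.0915
  5       312.50       278.2344     1,391.1719
  6       312.50       271.8460     1,631.0760
  7       312.50       265.6043     1,859.2301
  8       312.50       259.5059     2,076.0472
  9       312.50       253.5475     2,281.9278
  10   10,312.50     8,174.9573    81,749.5727
  Σ                 10,683.5727    93,904.4663
Price P = Σ PV = 10,683.5727.
Macaulay duration = Σ(t·PV) / P = 93,904.4663 / 10,683.5727 = 8.78961 half-year periods.
In years: 8.78961 / 2 = 4.39481 years.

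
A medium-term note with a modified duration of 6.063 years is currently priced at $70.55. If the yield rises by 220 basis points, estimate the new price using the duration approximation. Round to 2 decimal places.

$61.14

Duration approximation: ΔP/P ≈ -D_mod · Δy = -6.063 × (+0.022) = -0.133386.
New price ≈ 70.55 × (1 - 0.133386) = 61.1396177.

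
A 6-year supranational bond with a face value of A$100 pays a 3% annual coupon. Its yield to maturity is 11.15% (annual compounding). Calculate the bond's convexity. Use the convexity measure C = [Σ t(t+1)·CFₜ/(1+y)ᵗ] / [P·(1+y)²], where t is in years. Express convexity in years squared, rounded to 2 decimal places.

With y = 0.1115:
  t   CF        PV=CF/(1+0.1115)^t    t·PV        t(t+1)·PV
  1         3.00         2.6991         2.6991           5.3981
  2         3.00         2.4283         4.8566          14.5698
  3         3.00         2.1847         6.5541          26.2165
  4         3.00         1.9655         7.8622          39.3109
  5         3.00         1.7684         8.8419          53.0512
  6       103.00        54.6236       327.7417       2,294.1917
  Σ                     65.6696       358.5555       2,432.7383
P = 65.6696.
Convexity = Σ t(t+1)·PV / [P·(1+y)²] = 2,432.7383 / (65.6696 × 1.235432) = 29.98556.

29.99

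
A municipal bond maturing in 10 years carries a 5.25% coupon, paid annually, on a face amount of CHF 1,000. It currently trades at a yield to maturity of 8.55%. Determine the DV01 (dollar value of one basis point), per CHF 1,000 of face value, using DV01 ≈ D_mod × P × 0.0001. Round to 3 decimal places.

Periodic yield y = 0.0855.
  t   CF        PV=CF/(1+0.0855)^t    t·PV
  1        52.50        48.3648        48.3648
  2        52.50        44.5553        89.1107
  3        52.50        41.0459       123.1377
  4        52.50        37.8129       151.2516
  5        52.50        34.8345       174.1727
  6        52.50        32.0908       192.5447
  7        52.50        29.5631       206.9420
  8        52.50        27.2346       217.8766
  9        52.50        25.0894       225.8049
  10    1,052.50       463.3656     4,633.6564
  Σ                    783.9571     6,062.8621
P = 783.9571; D_Mac = 7.73367 yrs; D_mod = 7.12452 yrs.
DV01 ≈ 7.12452 × 783.9571 × 0.0001 = 0.558532.

CHF 0.559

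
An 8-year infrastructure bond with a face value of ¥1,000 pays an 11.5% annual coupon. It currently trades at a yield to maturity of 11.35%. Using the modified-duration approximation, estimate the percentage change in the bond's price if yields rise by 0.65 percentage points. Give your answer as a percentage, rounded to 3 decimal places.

Periodic yield y = 0.1135. Modified duration first:
  t   CF        PV=CF/(1+0.1135)^t    t·PV
  1       115.00       103.2780       103.2780
  2       115.00        92.7507       185.5015
  3       115.00        83.2966       249.8897
  4       115.00        74.8061       299.2244
  5       115.00        67.1810       335.9052
  6       115.00        60.3332       361.9993
  7       115.00        54.1834       379.2838
  8     1,115.00       471.7947     3,774.3579
  Σ                  1,007.6238     5,689.4398
P = 1,007.6238; D_Mac = 5.64639 yrs; D_mod = 5.64639/(1+0.1135) = 5.07085 yrs.
ΔP/P ≈ -D_mod · Δy = -5.07085 × (+0.0065) = -0.032961 = -3.2961%.

-3.296%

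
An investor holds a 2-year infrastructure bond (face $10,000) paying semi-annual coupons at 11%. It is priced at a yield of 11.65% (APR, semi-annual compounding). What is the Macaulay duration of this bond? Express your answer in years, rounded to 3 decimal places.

1.848 years

Periodic yield y = 0.05825. Discount each cash flow and weight by its period:
  t   CF        PV=CF/(1+0.05825)^t    t·PV
  1       550.00       519.7260       519.7260
  2       550.00       491.1183       982.2366
  3       550.00       464.0853     1,392.2560
  4    10,550.00     8,412.0017    33,648.0067
  Σ                  9,886.9313    36,542.2254
Price P = Σ PV = 9,886.9313.
Macaulay duration = Σ(t·PV) / P = 36,542.2254 / 9,886.9313 = 3.69601 half-year periods.
In years: 3.69601 / 2 = 1.84801 years.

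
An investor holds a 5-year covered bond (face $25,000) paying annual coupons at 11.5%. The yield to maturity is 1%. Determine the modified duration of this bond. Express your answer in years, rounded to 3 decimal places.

Periodic yield y = 0.01. First find Macaulay duration:
  t   CF        PV=CF/(1+0.01)^t    t·PV
  1     2,875.00     2,846.5347     2,846.5347
  2     2,875.00     2,818.3511     5,636.7023
  3     2,875.00     2,790.4467     8,371.3400
  4     2,875.00     2,762.8185    11,051.2740
  5    27,875.00    26,522.1060   132,610.5302
  Σ                 37,740.2570   160,516.3811
P = 37,740.2570; Macaulay duration = 160,516.3811 / 37,740.2570 = 4.25319 years.
Modified duration = D_Mac / (1 + y) = 4.25319 / 1.01 = 4.21108 years.

4.211 years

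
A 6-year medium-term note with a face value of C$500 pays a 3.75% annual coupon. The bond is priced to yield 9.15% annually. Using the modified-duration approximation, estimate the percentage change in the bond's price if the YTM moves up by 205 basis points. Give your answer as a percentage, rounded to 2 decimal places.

Periodic yield y = 0.0915. Modified duration first:
  t   CF        PV=CF/(1+0.0915)^t    t·PV
  1        18.75        17.1782        17.1782
  2        18.75        15.7382        31.4763
  3        18.75        14.4188        43.2565
  4        18.75        13.2101        52.8404
  5        18.75        12.1027        60.5135
  6       518.75       306.7720     1,840.6318
  Σ                    379.4200     2,045.8968
P = 379.4200; D_Mac = 5.39217 yrs; D_mod = 5.39217/(1+0.0915) = 4.94015 yrs.
ΔP/P ≈ -D_mod · Δy = -4.94015 × (+0.0205) = -0.101273 = -10.1273%.

-10.13%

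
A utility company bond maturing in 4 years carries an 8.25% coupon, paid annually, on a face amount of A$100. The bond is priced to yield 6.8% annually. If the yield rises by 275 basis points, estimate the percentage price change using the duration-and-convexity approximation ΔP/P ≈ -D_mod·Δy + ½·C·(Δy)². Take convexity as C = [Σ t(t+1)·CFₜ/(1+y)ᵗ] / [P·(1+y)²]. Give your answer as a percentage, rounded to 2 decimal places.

With y = 0.068:
  t   CF        PV=CF/(1+0.068)^t    t·PV        t(t+1)·PV
  1         8.25         7.7247         7.7247          15.4494
  2         8.25         7.2329        14.4658          43.3973
  3         8.25         6.7724        20.3171          81.2683
  4       108.25        83.2037       332.8150       1,664.0750
  Σ                    104.9337       375.3226       1,804.1901
P = 104.9337; D_Mac = 3.57676 yrs; D_mod = 3.34902 yrs; C = 15.07387.
Duration effect: -3.34902 × (+0.0275) = -0.092098
Convexity effect: 0.5 × 15.07387 × (0.0275)² = +0.0056998
ΔP/P ≈ -0.092098 + 0.0056998 = -0.086398 = -8.6398%.

-8.64%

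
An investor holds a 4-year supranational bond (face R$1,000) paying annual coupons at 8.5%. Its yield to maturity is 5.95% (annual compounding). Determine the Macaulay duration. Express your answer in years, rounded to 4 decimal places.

Periodic yield y = 0.0595. Discount each cash flow and weight by its year:
  t   CF        PV=CF/(1+0.0595)^t    t·PV
  1        85.00        80.2265        80.2265
  2        85.00        75.7211       151.4422
  3        85.00        71.4687       214.4062
  4     1,085.00       861.0451     3,444.1804
  Σ                  1,088.4615     3,890.2553
Price P = Σ PV = 1,088.4615.
Macaulay duration = Σ(t·PV) / P = 3,890.2553 / 1,088.4615 = 3.57409 years.

3.5741 years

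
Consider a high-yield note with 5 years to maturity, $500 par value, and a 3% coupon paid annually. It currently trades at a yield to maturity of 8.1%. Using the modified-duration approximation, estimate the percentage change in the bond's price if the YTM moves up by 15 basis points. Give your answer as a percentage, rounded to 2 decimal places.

-0.65%

Periodic yield y = 0.081. Modified duration first:
  t   CF        PV=CF/(1+0.081)^t    t·PV
  1        15.00        13.8760        13.8760
  2        15.00        12.8363        25.6726
  3        15.00        11.8745        35.6234
  4        15.00        10.9847        43.9388
  5       515.00       348.8822     1,744.4108
  Σ                    398.4537     1,863.5217
P = 398.4537; D_Mac = 4.67688 yrs; D_mod = 4.67688/(1+0.081) = 4.32644 yrs.
ΔP/P ≈ -D_mod · Δy = -4.32644 × (+0.0015) = -0.006490 = -0.6490%.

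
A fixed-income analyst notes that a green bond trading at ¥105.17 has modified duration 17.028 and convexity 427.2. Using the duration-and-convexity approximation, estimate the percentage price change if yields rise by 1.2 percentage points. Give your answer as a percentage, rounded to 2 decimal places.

Duration effect: -D_mod·Δy = -17.028 × (+0.012) = -0.204336
Convexity effect: ½·C·(Δy)² = 0.5 × 427.2 × (0.012)² = +0.0307584
ΔP/P ≈ -0.204336 + 0.0307584 = -0.1735776
= -17.35776%.

-17.36%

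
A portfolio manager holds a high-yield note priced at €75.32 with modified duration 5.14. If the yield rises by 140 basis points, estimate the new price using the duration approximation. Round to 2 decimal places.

€69.90

Duration approximation: ΔP/P ≈ -D_mod · Δy = -5.14 × (+0.014) = -0.071960.
New price ≈ 75.32 × (1 - 0.071960) = 69.8999728.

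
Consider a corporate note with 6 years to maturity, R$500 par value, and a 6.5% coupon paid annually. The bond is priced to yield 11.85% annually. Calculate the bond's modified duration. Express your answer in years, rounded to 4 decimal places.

4.4946 years

Periodic yield y = 0.1185. First find Macaulay duration:
  t   CF        PV=CF/(1+0.1185)^t    t·PV
  1        32.50        29.0568        29.0568
  2        32.50        25.9783        51.9567
  3        32.50        23.2261        69.6782
  4        32.50        20.7654        83.0614
  5        32.50        18.5654        92.8268
  6       532.50       271.9592     1,631.7549
  Σ                    389.5510     1,958.3348
P = 389.5510; Macaulay duration = 1,958.3348 / 389.5510 = 5.02716 years.
Modified duration = D_Mac / (1 + y) = 5.02716 / 1.1185 = 4.49455 years.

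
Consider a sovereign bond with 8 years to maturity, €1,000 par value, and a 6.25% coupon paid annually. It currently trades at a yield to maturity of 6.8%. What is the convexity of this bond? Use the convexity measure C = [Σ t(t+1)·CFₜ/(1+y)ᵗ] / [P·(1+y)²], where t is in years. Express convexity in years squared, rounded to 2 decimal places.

47.64

With y = 0.068:
  t   CF        PV=CF/(1+0.068)^t    t·PV        t(t+1)·PV
  1        62.50        58.5206        58.5206         117.0412
  2        62.50        54.7946       109.5891         328.7674
  3        62.50        51.3058       153.9173         615.6693
  4        62.50        48.0391       192.1565         960.7823
  5        62.50        44.9804       224.9022       1,349.4134
  6        62.50        42.1165       252.6991       1,768.8939
  7        62.50        39.4349       276.0446       2,208.3570
  8     1,062.50       627.7098     5,021.6785      45,195.1064
  Σ                    966.9018     6,289.5080      52,544.0310
P = 966.9018.
Convexity = Σ t(t+1)·PV / [P·(1+y)²] = 52,544.0310 / (966.9018 × 1.140624) = 47.64294.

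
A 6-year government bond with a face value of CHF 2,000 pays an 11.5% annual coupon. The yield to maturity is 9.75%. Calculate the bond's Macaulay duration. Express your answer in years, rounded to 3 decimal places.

4.702 years

Periodic yield y = 0.0975. Discount each cash flow and weight by its year:
  t   CF        PV=CF/(1+0.0975)^t    t·PV
  1       230.00       209.5672       209.5672
  2       230.00       190.9496       381.8992
  3       230.00       173.9860       521.9579
  4       230.00       158.5294       634.1175
  5       230.00       144.4459       722.2295
  6     2,230.00     1,276.0794     7,656.4763
  Σ                  2,153.5574    10,126.2475
Price P = Σ PV = 2,153.5574.
Macaulay duration = Σ(t·PV) / P = 10,126.2475 / 2,153.5574 = 4.70210 years.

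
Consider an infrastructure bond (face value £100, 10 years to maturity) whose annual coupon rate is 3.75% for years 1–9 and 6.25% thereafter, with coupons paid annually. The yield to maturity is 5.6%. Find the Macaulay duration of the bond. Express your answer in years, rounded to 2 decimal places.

8.41 years

Periodic yield y = 0.056. Discount each cash flow and weight by its year:
  t   CF        PV=CF/(1+0.056)^t    t·PV
  1         3.75         3.5511         3.5511
  2         3.75         3.3628         6.7256
  3         3.75         3.1845         9.5535
  4         3.75         3.0156        12.0625
  5         3.75         2.8557        14.2785
  6         3.75         2.7043        16.2255
  7         3.75         2.5608        17.9259
  8         3.75         2.4250        19.4004
  9         3.75         2.2964        20.6680
  10      106.25        61.6155       616.1547
  Σ                     87.5718       736.5457
Price P = Σ PV = 87.5718.
Macaulay duration = Σ(t·PV) / P = 736.5457 / 87.5718 = 8.41076 years.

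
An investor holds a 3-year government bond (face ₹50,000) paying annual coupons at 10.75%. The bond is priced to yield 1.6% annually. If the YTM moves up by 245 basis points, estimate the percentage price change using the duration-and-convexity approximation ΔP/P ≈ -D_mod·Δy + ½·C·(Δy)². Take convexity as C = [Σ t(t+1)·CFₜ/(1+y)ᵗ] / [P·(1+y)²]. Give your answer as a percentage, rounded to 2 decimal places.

With y = 0.016:
  t   CF        PV=CF/(1+0.016)^t    t·PV        t(t+1)·PV
  1     5,375.00     5,290.3543     5,290.3543      10,580.7087
  2     5,375.00     5,207.0417    10,414.0833      31,242.2500
  3    55,375.00    52,799.8411   158,399.5232     633,598.0930
  Σ                 63,297.2371   174,103.9609     675,421.0516
P = 63,297.2371; D_Mac = 2.75058 yrs; D_mod = 2.70726 yrs; C = 10.33719.
Duration effect: -2.70726 × (+0.0245) = -0.066328
Convexity effect: 0.5 × 10.33719 × (0.0245)² = +0.0031024
ΔP/P ≈ -0.066328 + 0.0031024 = -0.063225 = -6.3225%.

-6.32%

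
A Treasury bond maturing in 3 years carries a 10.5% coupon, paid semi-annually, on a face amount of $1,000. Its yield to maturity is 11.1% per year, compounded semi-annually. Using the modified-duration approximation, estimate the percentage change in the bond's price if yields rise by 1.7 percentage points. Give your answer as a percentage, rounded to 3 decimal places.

-4.263%

Periodic yield y = 0.0555. Modified duration first:
  t   CF        PV=CF/(1+0.0555)^t    t·PV
  1        52.50        49.7395        49.7395
  2        52.50        47.1241        94.2481
  3        52.50        44.6462       133.9386
  4        52.50        42.2986       169.1945
  5        52.50        40.0745       200.3725
  6     1,052.50       761.1543     4,566.9255
  Σ                    985.0371     5,214.4188
P = 985.0371; D_Mac = 5.29363 half-year periods = 2.64681 yrs; D_mod = 2.64681/(1+0.0555) = 2.50764 yrs.
ΔP/P ≈ -D_mod · Δy = -2.50764 × (+0.017) = -0.042630 = -4.2630%.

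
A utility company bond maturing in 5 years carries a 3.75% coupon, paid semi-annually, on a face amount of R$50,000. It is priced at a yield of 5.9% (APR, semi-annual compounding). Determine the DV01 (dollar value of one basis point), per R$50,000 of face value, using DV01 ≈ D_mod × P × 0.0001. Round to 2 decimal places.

R$20.21

Periodic yield y = 0.0295.
  t   CF        PV=CF/(1+0.0295)^t    t·PV
  1       937.50       910.6362       910.6362
  2       937.50       884.5422     1,769.0845
  3       937.50       859.1960     2,577.5879
  4       937.50       834.5760     3,338.3039
  5       937.50       810.6615     4,053.3073
  6       937.50       787.4322     4,724.5932
  7       937.50       764.8686     5,354.0800
  8       937.50       742.9515     5,943.6121
  9       937.50       721.6625     6,494.9622
  10   50,937.50    38,086.7677   380,867.6765
  Σ                 45,403.2942   416,033.8437
P = 45,403.2942; D_Mac = 9.16308 half-year periods = 4.58154 yrs; D_mod = 4.45026 yrs.
DV01 ≈ 4.45026 × 45,403.2942 × 0.0001 = 20.205626.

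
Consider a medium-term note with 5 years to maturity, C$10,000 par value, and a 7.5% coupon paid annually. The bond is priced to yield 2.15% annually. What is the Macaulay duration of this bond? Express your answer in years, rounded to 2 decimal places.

Periodic yield y = 0.0215. Discount each cash flow and weight by its year:
  t   CF        PV=CF/(1+0.0215)^t    t·PV
  1       750.00       734.2144       734.2144
  2       750.00       718.7610     1,437.5221
  3       750.00       703.6329     2,110.8988
  4       750.00       688.8232     2,755.2929
  5    10,750.00     9,665.3283    48,326.6414
  Σ                 12,510.7598    55,364.5695
Price P = Σ PV = 12,510.7598.
Macaulay duration = Σ(t·PV) / P = 55,364.5695 / 12,510.7598 = 4.42536 years.

4.43 years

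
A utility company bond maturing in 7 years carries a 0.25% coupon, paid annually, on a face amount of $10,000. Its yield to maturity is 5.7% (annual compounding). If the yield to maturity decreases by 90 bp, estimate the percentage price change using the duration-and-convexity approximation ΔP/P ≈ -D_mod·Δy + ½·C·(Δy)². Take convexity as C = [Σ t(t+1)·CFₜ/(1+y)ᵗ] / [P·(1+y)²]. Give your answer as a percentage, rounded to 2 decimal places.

+6.10%

With y = 0.057:
  t   CF        PV=CF/(1+0.057)^t    t·PV        t(t+1)·PV
  1        25.00        23.6518        23.6518          47.3037
  2        25.00        22.3764        44.7528         134.2583
  3        25.00        21.1697        63.5092         254.0366
  4        25.00        20.0281        80.1125         400.5623
  5        25.00        18.9481        94.7404         568.4422
  6        25.00        17.9263       107.5577         752.9036
  7    10,025.00     6,800.7917    47,605.5416     380,844.3326
  Σ                  6,924.8921    48,019.8658     383,001.8393
P = 6,924.8921; D_Mac = 6.93438 yrs; D_mod = 6.56044 yrs; C = 49.50372.
Duration effect: -6.56044 × (-0.009) = +0.059044
Convexity effect: 0.5 × 49.50372 × (-0.009)² = +0.0020049
ΔP/P ≈ +0.059044 + 0.0020049 = +0.061049 = +6.1049%.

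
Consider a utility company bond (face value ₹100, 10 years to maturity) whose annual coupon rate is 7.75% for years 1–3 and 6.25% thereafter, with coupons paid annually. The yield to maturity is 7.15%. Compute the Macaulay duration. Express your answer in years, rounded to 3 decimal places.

7.415 years

Periodic yield y = 0.0715. Discount each cash flow and weight by its year:
  t   CF        PV=CF/(1+0.0715)^t    t·PV
  1         7.75         7.2329         7.2329
  2         7.75         6.7502        13.5004
  3         7.75         6.2998        18.8993
  4         6.25         4.7415        18.9658
  5         6.25         4.4251        22.1253
  6         6.25         4.1298        24.7787
  7         6.25         3.8542        26.9794
  8         6.25         3.5970        28.7761
  9         6.25         3.3570        30.2129
  10      106.25        53.2607       532.6074
  Σ                     97.6481       724.0783
Price P = Σ PV = 97.6481.
Macaulay duration = Σ(t·PV) / P = 724.0783 / 97.6481 = 7.41518 years.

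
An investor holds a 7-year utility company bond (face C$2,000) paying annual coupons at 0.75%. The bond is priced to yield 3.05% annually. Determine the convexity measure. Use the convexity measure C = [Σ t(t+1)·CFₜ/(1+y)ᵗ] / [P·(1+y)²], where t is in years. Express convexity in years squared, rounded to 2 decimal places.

51.04

With y = 0.0305:
  t   CF        PV=CF/(1+0.0305)^t    t·PV        t(t+1)·PV
  1        15.00        14.5560        14.5560          29.1121
  2        15.00        14.1252        28.2504          84.7513
  3        15.00        13.7072        41.1215         164.4858
  4        15.00        13.3015        53.2058         266.0292
  5        15.00        12.9078        64.5389         387.2332
  6        15.00        12.5257        75.1544         526.0809
  7     2,015.00     1,632.8229    11,429.7602      91,438.0814
  Σ                  1,713.9463    11,706.5872      92,895.7739
P = 1,713.9463.
Convexity = Σ t(t+1)·PV / [P·(1+y)²] = 92,895.7739 / (1,713.9463 × 1.061930) = 51.03907.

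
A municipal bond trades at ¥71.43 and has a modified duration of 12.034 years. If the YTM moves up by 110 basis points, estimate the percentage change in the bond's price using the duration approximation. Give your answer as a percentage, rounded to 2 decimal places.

Duration approximation: ΔP/P ≈ -D_mod · Δy = -12.034 × (+0.011) = -0.132374.
As a percentage: -13.2374%.

-13.24%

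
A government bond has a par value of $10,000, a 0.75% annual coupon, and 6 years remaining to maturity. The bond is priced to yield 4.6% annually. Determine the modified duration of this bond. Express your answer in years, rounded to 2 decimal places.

5.62 years

Periodic yield y = 0.046. First find Macaulay duration:
  t   CF        PV=CF/(1+0.046)^t    t·PV
  1        75.00        71.7017        71.7017
  2        75.00        68.5485       137.0970
  3        75.00        65.5339       196.6018
  4        75.00        62.6519       250.6078
  5        75.00        59.8967       299.4835
  6    10,075.00     7,692.2776    46,153.6655
  Σ                  8,020.6104    47,109.1572
P = 8,020.6104; Macaulay duration = 47,109.1572 / 8,020.6104 = 5.87351 years.
Modified duration = D_Mac / (1 + y) = 5.87351 / 1.046 = 5.61521 years.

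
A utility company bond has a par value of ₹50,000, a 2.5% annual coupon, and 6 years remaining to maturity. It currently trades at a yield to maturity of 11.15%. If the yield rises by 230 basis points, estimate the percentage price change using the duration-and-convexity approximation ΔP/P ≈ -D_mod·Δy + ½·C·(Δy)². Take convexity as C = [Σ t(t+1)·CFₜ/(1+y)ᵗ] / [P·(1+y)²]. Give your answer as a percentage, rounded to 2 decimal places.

With y = 0.1115:
  t   CF        PV=CF/(1+0.1115)^t    t·PV        t(t+1)·PV
  1     1,250.00     1,124.6064     1,124.6064       2,249.2128
  2     1,250.00     1,011.7916     2,023.5832       6,070.7497
  3     1,250.00       910.2939     2,730.8816      10,923.5263
  4     1,250.00       818.9778     3,275.9113      16,379.5566
  5     1,250.00       736.8222     3,684.1108      22,104.6647
  6    51,250.00    27,179.2249   163,075.3495   1,141,527.4463
  Σ                 31,781.7168   175,914.4428   1,199,255.1564
P = 31,781.7168; D_Mac = 5.53508 yrs; D_mod = 4.97983 yrs; C = 30.54325.
Duration effect: -4.97983 × (+0.023) = -0.114536
Convexity effect: 0.5 × 30.54325 × (0.023)² = +0.0080787
ΔP/P ≈ -0.114536 + 0.0080787 = -0.106457 = -10.6457%.

-10.65%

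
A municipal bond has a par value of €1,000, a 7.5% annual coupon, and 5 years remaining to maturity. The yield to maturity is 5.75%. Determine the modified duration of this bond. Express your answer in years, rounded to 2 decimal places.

4.14 years

Periodic yield y = 0.0575. First find Macaulay duration:
  t   CF        PV=CF/(1+0.0575)^t    t·PV
  1        75.00        70.9220        70.9220
  2        75.00        67.0657       134.1314
  3        75.00        63.4191       190.2573
  4        75.00        59.9708       239.8832
  5     1,075.00       812.8428     4,064.2142
  Σ                  1,074.2204     4,699.4081
P = 1,074.2204; Macaulay duration = 4,699.4081 / 1,074.2204 = 4.37471 years.
Modified duration = D_Mac / (1 + y) = 4.37471 / 1.0575 = 4.13685 years.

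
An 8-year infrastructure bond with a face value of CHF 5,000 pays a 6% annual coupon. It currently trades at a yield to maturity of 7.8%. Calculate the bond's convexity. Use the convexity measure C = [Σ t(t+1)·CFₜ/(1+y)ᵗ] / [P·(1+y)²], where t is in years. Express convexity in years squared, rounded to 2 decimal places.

With y = 0.078:
  t   CF        PV=CF/(1+0.078)^t    t·PV        t(t+1)·PV
  1       300.00       278.2931       278.2931         556.5863
  2       300.00       258.1569       516.3138       1,548.9414
  3       300.00       239.4776       718.4329       2,873.7317
  4       300.00       222.1499       888.5998       4,442.9989
  5       300.00       206.0760     1,030.3801       6,182.2805
  6       300.00       191.1651     1,146.9908       8,028.9357
  7       300.00       177.3332     1,241.3321       9,930.6564
  8     5,300.00     2,906.2019    23,249.6152     209,246.5370
  Σ                  4,478.8538    29,069.9578     242,810.6679
P = 4,478.8538.
Convexity = Σ t(t+1)·PV / [P·(1+y)²] = 242,810.6679 / (4,478.8538 × 1.162084) = 46.65126.

46.65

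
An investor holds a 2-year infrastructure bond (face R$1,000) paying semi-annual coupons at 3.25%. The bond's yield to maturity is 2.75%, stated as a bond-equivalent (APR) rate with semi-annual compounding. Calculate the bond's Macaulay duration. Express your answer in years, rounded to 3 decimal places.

1.953 years

Periodic yield y = 0.01375. Discount each cash flow and weight by its period:
  t   CF        PV=CF/(1+0.01375)^t    t·PV
  1        16.25        16.0296        16.0296
  2        16.25        15.8122        31.6244
  3        16.25        15.5977        46.7931
  4     1,016.25       962.2260     3,848.9040
  Σ                  1,009.6655     3,943.3511
Price P = Σ PV = 1,009.6655.
Macaulay duration = Σ(t·PV) / P = 3,943.3511 / 1,009.6655 = 3.90560 half-year periods.
In years: 3.90560 / 2 = 1.95280 years.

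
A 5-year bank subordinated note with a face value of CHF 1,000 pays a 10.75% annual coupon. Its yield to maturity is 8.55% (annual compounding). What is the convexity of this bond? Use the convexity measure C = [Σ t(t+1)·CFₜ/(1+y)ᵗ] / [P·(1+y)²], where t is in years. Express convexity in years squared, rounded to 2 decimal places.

19.80

With y = 0.0855:
  t   CF        PV=CF/(1+0.0855)^t    t·PV        t(t+1)·PV
  1       107.50        99.0327        99.0327         198.0654
  2       107.50        91.2323       182.4647         547.3940
  3       107.50        84.0464       252.1391       1,008.5565
  4       107.50        77.4264       309.7057       1,548.5283
  5     1,107.50       734.8431     3,674.2153      22,045.2917
  Σ                  1,086.5809     4,517.5575      25,347.8360
P = 1,086.5809.
Convexity = Σ t(t+1)·PV / [P·(1+y)²] = 25,347.8360 / (1,086.5809 × 1.178310) = 19.79790.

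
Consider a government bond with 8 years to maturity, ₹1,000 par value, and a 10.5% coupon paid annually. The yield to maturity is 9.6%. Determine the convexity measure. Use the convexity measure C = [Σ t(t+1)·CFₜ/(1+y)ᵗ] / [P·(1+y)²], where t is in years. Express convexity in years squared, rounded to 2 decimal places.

38.88

With y = 0.096:
  t   CF        PV=CF/(1+0.096)^t    t·PV        t(t+1)·PV
  1       105.00        95.8029        95.8029         191.6058
  2       105.00        87.4114       174.8228         524.4685
  3       105.00        79.7549       239.2648         957.0594
  4       105.00        72.7691       291.0765       1,455.3823
  5       105.00        66.3952       331.9759       1,991.8553
  6       105.00        60.5795       363.4772       2,544.3407
  7       105.00        55.2733       386.9131       3,095.3050
  8     1,105.00       530.7351     4,245.8811      38,212.9302
  Σ                  1,048.7216     6,129.2144      48,972.9472
P = 1,048.7216.
Convexity = Σ t(t+1)·PV / [P·(1+y)²] = 48,972.9472 / (1,048.7216 × 1.201216) = 38.87541.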